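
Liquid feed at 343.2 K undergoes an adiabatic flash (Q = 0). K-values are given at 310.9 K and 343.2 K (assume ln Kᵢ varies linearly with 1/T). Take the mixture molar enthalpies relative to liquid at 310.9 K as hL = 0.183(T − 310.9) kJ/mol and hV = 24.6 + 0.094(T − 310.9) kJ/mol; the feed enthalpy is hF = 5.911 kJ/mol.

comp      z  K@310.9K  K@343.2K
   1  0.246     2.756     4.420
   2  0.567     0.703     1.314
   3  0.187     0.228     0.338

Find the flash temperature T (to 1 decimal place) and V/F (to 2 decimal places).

T = 313.6 K, V/F = 0.22

Adiabatic flash: solve Rachford–Rice at each trial T, then check hF = ψ·hV(T) + (1−ψ)·hL(T).
  T = 310.9 K: K = (2.756, 0.703, 0.228), RR gives ψ = 0.154, H_out = 3.778 kJ/mol
  T = 343.2 K: K = (4.420, 1.314, 0.338), RR gives ψ = 0.952, H_out = 26.593 kJ/mol
  T = 327.0 K: K = (3.529, 0.975, 0.280), RR gives ψ = 0.592, H_out = 16.671 kJ/mol
  T = 318.9 K: K = (3.126, 0.831, 0.253), RR gives ψ = 0.365, H_out = 10.186 kJ/mol
  T = 314.9 K: K = (2.937, 0.765, 0.240), RR gives ψ = 0.257, H_out = 6.956 kJ/mol
  T = 312.9 K: K = (2.846, 0.734, 0.234), RR gives ψ = 0.205, H_out = 5.362 kJ/mol
Linear interpolation between T = 312.9 (H_out = 5.362) and T = 314.9 (H_out = 6.956) on hF = 5.911 gives T ≈ 313.6 K, at which ψ = 0.22.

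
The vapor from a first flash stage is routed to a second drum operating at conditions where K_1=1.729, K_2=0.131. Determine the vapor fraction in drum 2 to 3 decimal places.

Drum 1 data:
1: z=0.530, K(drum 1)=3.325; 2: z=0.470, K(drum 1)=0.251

Drum 1:
Binary case is linear: z₁(K₁−1)(1+ψ₁(K₂−1)) + z₂(K₂−1)(1+ψ₁(K₁−1)) = 0
⇒ ψ₁ = [z₁(K₁−1)+z₂(K₂−1)] / [−(K₁−1)(K₂−1)] = 0.8802/1.7414 = 0.505
Drum-1 compositions:
  1: x = 0.244, y = 0.810
  2: x = 0.756, y = 0.190
Drum-2 feed = drum-1 vapor: z₂ = (0.8102, 0.1898).
Drum 2:
Rachford–Rice: g(ψ₂) = Σ zᵢ(Kᵢ−1)/(1+ψ₂(Kᵢ−1)) = 0.
Feasibility: ΣzᵢKᵢ = 1.426, Σzᵢ/Kᵢ = 1.918 — both > 1, two phases present.
Binary case is linear: z₁(K₁−1)(1+ψ₂(K₂−1)) + z₂(K₂−1)(1+ψ₂(K₁−1)) = 0
⇒ ψ₂ = [z₁(K₁−1)+z₂(K₂−1)] / [−(K₁−1)(K₂−1)] = 0.4256/0.6335 = 0.672
  1: x = 0.544, y = 0.940
  2: x = 0.456, y = 0.060

V/F (drum 2) = 0.672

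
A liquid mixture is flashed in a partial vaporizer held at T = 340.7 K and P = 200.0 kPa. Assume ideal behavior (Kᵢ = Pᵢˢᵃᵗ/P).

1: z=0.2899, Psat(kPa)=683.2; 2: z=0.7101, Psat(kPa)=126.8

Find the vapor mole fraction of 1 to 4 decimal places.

Raoult's law: Kᵢ = Pᵢˢᵃᵗ/P = Pᵢˢᵃᵗ/200.0.
  K_1 = 683.2/200.0 = 3.416000, K_2 = 126.8/200.0 = 0.634000
Material balance + equilibrium reduce to Σ zᵢ(Kᵢ−1)/(1+V/F(Kᵢ−1)) = 0.
Feasibility: ΣzᵢKᵢ = 1.4405, Σzᵢ/Kᵢ = 1.2049 — both > 1, two phases present.
Newton iteration, V/F⁰ = 0.43:
  V/F = 0.4300: g = 0.03508, g' = -0.5410 → V/F = 0.4948
  V/F = 0.4948: g = 0.00163, g' = -0.4929 → V/F = 0.4982
Converged at V/F = 0.4982.
Compositions from xᵢ = zᵢ/(1+V/F(Kᵢ−1)), yᵢ = Kᵢxᵢ:
  1: x = 0.1316, y = 0.4494
  2: x = 0.8684, y = 0.5506

y_1 = 0.4494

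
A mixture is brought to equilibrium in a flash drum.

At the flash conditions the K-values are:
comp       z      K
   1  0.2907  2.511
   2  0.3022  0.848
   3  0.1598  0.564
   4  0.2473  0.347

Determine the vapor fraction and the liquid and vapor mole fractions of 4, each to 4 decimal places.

ψ = 0.2498, x_4 = 0.2955, y_4 = 0.1025

Material balance + equilibrium reduce to Σ zᵢ(Kᵢ−1)/(1+ψ(Kᵢ−1)) = 0.
Check two-phase: ΣzᵢKᵢ = 1.1622 > 1 and Σzᵢ/Kᵢ = 1.4682 > 1, so g(0) = 0.1622 > 0 and g(1) = -0.4682 < 0.
Newton iteration, ψ⁰ = 0.44:
  ψ = 0.4400: g = -0.09819, g' = -0.5016 → ψ = 0.2442
  ψ = 0.2442: g = 0.00303, g' = -0.5490 → ψ = 0.2498
Converged at ψ = 0.2498.
Compositions from xᵢ = zᵢ/(1+ψ(Kᵢ−1)), yᵢ = Kᵢxᵢ:
  1: x = 0.2110, y = 0.5299
  2: x = 0.3141, y = 0.2664
  3: x = 0.1793, y = 0.1011
  4: x = 0.2955, y = 0.1025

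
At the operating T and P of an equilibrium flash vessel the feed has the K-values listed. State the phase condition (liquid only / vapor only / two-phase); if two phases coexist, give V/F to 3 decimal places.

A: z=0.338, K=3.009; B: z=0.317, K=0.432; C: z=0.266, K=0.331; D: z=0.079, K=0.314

ΣzᵢKᵢ = 1.267; Σzᵢ/Kᵢ = 1.901.
Both exceed 1, so a two-phase solution exists.
Let ψ = V/F and solve Σ zᵢ(Kᵢ−1)/(1+ψ(Kᵢ−1)) = 0.
Newton–Raphson from ψ = 0.5:
  ψ = 0.500: g = -0.2626, g' = -0.894 → ψ = 0.206
  ψ = 0.206: g = 0.0066, g' = -1.024 → ψ = 0.213
Converged at ψ = 0.213.

two-phase, V/F = 0.213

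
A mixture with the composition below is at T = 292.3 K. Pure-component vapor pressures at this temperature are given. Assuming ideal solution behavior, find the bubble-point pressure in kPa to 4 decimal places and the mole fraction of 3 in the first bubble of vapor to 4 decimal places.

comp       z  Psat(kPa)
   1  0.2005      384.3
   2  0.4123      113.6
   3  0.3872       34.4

At the bubble point ψ → 0, so ΣzᵢKᵢ = 1 with Kᵢ = Pᵢˢᵃᵗ/P ⇒ P = ΣzᵢPᵢˢᵃᵗ.
P = 0.2005·384.3 + 0.4123·113.6 + 0.3872·34.4 = 137.2091 kPa
yᵢ = zᵢPᵢˢᵃᵗ/P ⇒ y_3 = 0.3872·34.4/137.2091 = 0.0971

Pbub = 137.2091 kPa, y_3 = 0.0971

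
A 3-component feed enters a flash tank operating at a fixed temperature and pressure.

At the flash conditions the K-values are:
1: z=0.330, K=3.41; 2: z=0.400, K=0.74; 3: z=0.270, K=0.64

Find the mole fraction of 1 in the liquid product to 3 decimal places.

x_1 = 0.112

Newton iteration, ψ⁰ = 0.53:
  ψ = 0.530: g = 0.1085, g' = -0.459 → ψ = 0.766
  ψ = 0.766: g = 0.0153, g' = -0.345 → ψ = 0.810
  ψ = 0.810: g = 0.0003, g' = -0.333 → ψ = 0.811
Converged at ψ = 0.811.
Compositions from xᵢ = zᵢ/(1+ψ(Kᵢ−1)), yᵢ = Kᵢxᵢ:
  1: x = 0.112, y = 0.381
  2: x = 0.507, y = 0.375
  3: x = 0.381, y = 0.244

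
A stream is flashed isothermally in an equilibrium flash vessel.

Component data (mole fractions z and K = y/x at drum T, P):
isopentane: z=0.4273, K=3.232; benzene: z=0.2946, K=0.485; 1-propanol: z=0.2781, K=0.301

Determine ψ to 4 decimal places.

ψ = 0.4445

Let ψ = V/F and solve Σ zᵢ(Kᵢ−1)/(1+ψ(Kᵢ−1)) = 0.
g(0) = ΣzᵢKᵢ − 1 = 0.6076 and g(1) = 1 − Σzᵢ/Kᵢ = -0.6636, so a root lies in (0, 1).
Newton–Raphson from ψ = 0.5:
  ψ = 0.5000: g = -0.05245, g' = -0.9383 → ψ = 0.4441
  ψ = 0.4441: g = 0.00035, g' = -0.9540 → ψ = 0.4445
Converged at ψ = 0.4445.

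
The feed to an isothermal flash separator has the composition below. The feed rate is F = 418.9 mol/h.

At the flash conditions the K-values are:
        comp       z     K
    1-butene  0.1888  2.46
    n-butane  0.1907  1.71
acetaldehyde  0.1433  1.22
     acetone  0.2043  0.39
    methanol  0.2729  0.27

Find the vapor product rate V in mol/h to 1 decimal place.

V = 74.9 mol/h

Iterate (Newton) starting at ψ = 0.65:
  ψ = 0.6500: g = -0.32395, g' = -0.8916 → ψ = 0.2867
  ψ = 0.2867: g = -0.06650, g' = -0.6167 → ψ = 0.1788
  ψ = 0.1788: g = 0.00003, g' = -0.6233 → ψ = 0.1789
Converged at ψ = 0.1789.
Then V = ψ·F = 0.1789·418.9 = 74.9 mol/h and L = F − V = 344.0 mol/h.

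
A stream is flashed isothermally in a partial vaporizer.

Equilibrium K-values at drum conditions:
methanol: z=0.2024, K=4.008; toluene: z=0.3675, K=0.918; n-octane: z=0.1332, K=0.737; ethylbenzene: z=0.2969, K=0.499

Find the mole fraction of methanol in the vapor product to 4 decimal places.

Let ψ = V/F and solve Σ zᵢ(Kᵢ−1)/(1+ψ(Kᵢ−1)) = 0.
Check two-phase: ΣzᵢKᵢ = 1.3949 > 1 and Σzᵢ/Kᵢ = 1.2265 > 1, so g(0) = 0.3949 > 0 and g(1) = -0.2265 < 0.
Newton–Raphson from ψ = 0.46:
  ψ = 0.4600: g = -0.00905, g' = -0.4627 → ψ = 0.4404
  ψ = 0.4404: g = 0.00013, g' = -0.4760 → ψ = 0.4407
Converged at ψ = 0.4407.
Compositions from xᵢ = zᵢ/(1+ψ(Kᵢ−1)), yᵢ = Kᵢxᵢ:
  methanol: x = 0.0870, y = 0.3488
  toluene: x = 0.3813, y = 0.3500
  n-octane: x = 0.1507, y = 0.1110
  ethylbenzene: x = 0.3810, y = 0.1901

y_methanol = 0.3488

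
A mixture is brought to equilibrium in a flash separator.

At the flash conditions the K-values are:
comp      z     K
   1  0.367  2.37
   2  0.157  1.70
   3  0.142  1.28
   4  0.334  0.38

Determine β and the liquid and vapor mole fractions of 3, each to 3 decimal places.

β = 0.696, x_3 = 0.119, y_3 = 0.152

Rachford–Rice: g(β) = Σ zᵢ(Kᵢ−1)/(1+β(Kᵢ−1)) = 0.
Check two-phase: ΣzᵢKᵢ = 1.445 > 1 and Σzᵢ/Kᵢ = 1.237 > 1, so g(0) = 0.445 > 0 and g(1) = -0.237 < 0.
Iterate (Newton) starting at β = 0.58:
  β = 0.580: g = 0.0692, g' = -0.574 → β = 0.700
  β = 0.700: g = -0.0025, g' = -0.623 → β = 0.696
Converged at β = 0.696.
Compositions from xᵢ = zᵢ/(1+β(Kᵢ−1)), yᵢ = Kᵢxᵢ:
  1: x = 0.188, y = 0.445
  2: x = 0.106, y = 0.179
  3: x = 0.119, y = 0.152
  4: x = 0.588, y = 0.223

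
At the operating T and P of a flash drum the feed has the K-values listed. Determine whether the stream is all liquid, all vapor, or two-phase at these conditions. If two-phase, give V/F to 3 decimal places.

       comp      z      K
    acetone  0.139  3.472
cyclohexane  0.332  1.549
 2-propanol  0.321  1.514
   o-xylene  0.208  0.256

ΣzᵢKᵢ = 1.536; Σzᵢ/Kᵢ = 1.279.
Both exceed 1, so a two-phase solution exists.
Newton–Raphson from ψ = 0.5:
  ψ = 0.500: g = 0.1815, g' = -0.577 → ψ = 0.815
  ψ = 0.815: g = -0.0365, g' = -0.925 → ψ = 0.775
  ψ = 0.775: g = -0.0019, g' = -0.835 → ψ = 0.773
Converged at ψ = 0.773.

two-phase, V/F = 0.773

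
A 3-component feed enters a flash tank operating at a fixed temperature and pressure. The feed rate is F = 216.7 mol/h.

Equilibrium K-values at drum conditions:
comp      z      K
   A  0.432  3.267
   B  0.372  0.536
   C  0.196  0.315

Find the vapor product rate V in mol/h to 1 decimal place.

Let ψ = V/F and solve Σ zᵢ(Kᵢ−1)/(1+ψ(Kᵢ−1)) = 0.
Feasibility: ΣzᵢKᵢ = 1.672, Σzᵢ/Kᵢ = 1.448 — both > 1, two phases present.
Newton iteration, ψ⁰ = 0.5:
  ψ = 0.500: g = 0.0301, g' = -0.836 → ψ = 0.536
Converged at ψ = 0.536.
Then V = ψ·F = 0.5363·216.7 = 116.2 mol/h and L = F − V = 100.5 mol/h.

V = 116.2 mol/h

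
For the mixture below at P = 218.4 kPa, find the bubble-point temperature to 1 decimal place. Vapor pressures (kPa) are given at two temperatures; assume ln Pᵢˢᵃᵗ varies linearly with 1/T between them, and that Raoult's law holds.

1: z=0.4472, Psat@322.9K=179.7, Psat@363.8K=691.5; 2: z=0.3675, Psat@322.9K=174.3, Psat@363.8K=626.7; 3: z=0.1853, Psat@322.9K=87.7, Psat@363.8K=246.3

Bubble-point temperature: ΣzᵢPᵢˢᵃᵗ(T) = P. Interpolate ln Pᵢˢᵃᵗ = aᵢ + bᵢ/T.
  T = 322.9 K: ΣzᵢPᵢˢᵃᵗ = 160.67 kPa
  T = 363.8 K: ΣzᵢPᵢˢᵃᵗ = 585.19 kPa
  T = 343.4 K: ΣzᵢPᵢˢᵃᵗ = 318.86 kPa
  T = 333.1 K: ΣzᵢPᵢˢᵃᵗ = 228.30 kPa
  T = 328.0 K: ΣzᵢPᵢˢᵃᵗ = 192.03 kPa
  T = 330.6 K: ΣzᵢPᵢˢᵃᵗ = 209.87 kPa
Interpolating between 330.6 K and 333.1 K gives T ≈ 331.8 K.

T = 331.8 K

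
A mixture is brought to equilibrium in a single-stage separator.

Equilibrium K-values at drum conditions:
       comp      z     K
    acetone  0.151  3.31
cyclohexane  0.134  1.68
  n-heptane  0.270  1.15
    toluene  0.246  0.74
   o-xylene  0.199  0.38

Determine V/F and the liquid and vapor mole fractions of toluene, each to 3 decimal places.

Iterate (Newton) starting at V/F = 0.5:
  V/F = 0.500: g = 0.0152, g' = -0.396 → V/F = 0.538
  V/F = 0.538: g = 0.0001, g' = -0.393 → V/F = 0.539
Converged at V/F = 0.539.
Compositions from xᵢ = zᵢ/(1+V/F(Kᵢ−1)), yᵢ = Kᵢxᵢ:
  acetone: x = 0.067, y = 0.223
  cyclohexane: x = 0.098, y = 0.165
  n-heptane: x = 0.250, y = 0.287
  toluene: x = 0.286, y = 0.212
  o-xylene: x = 0.299, y = 0.114

V/F = 0.539, x_toluene = 0.286, y_toluene = 0.212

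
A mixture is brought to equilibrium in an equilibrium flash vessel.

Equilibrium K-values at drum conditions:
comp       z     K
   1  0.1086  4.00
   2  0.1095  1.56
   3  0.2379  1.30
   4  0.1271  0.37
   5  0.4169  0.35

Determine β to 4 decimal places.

Material balance + equilibrium reduce to Σ zᵢ(Kᵢ−1)/(1+β(Kᵢ−1)) = 0.
g(0) = ΣzᵢKᵢ − 1 = 0.1074 and g(1) = 1 − Σzᵢ/Kᵢ = -0.8150, so a root lies in (0, 1).
Newton–Raphson from β = 0.5:
  β = 0.5000: g = -0.27807, g' = -0.6876 → β = 0.0956
  β = 0.0956: g = 0.00661, g' = -0.8988 → β = 0.1030
Converged at β = 0.1030.

β = 0.1030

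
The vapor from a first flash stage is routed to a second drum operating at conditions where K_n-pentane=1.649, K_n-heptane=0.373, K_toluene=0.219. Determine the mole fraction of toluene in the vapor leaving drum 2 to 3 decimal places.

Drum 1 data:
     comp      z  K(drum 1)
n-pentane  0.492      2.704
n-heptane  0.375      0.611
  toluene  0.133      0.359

y_toluene (drum 2) = 0.025

Drum 1:
Newton iteration, ψ₁⁰ = 0.44:
  ψ₁ = 0.440: g = 0.1844, g' = -0.655 → ψ₁ = 0.721
  ψ₁ = 0.721: g = 0.0147, g' = -0.586 → ψ₁ = 0.746
Converged at ψ₁ = 0.746.
Drum-1 compositions:
  n-pentane: x = 0.217, y = 0.586
  n-heptane: x = 0.528, y = 0.323
  toluene: x = 0.255, y = 0.092
Drum-2 feed = drum-1 vapor: z₂ = (0.5856, 0.3229, 0.0915).
Drum 2:
Let ψ₂ = V/F and solve Σ zᵢ(Kᵢ−1)/(1+ψ₂(Kᵢ−1)) = 0.
g(0) = ΣzᵢKᵢ − 1 = 0.106 and g(1) = 1 − Σzᵢ/Kᵢ = -0.639, so a root lies in (0, 1).
Iterate (Newton) starting at ψ₂ = 0.5:
  ψ₂ = 0.500: g = -0.1253, g' = -0.560 → ψ₂ = 0.276
  ψ₂ = 0.276: g = -0.0138, g' = -0.454 → ψ₂ = 0.246
Converged at ψ₂ = 0.246.
  n-pentane: x = 0.505, y = 0.833
  n-heptane: x = 0.382, y = 0.142
  toluene: x = 0.113, y = 0.025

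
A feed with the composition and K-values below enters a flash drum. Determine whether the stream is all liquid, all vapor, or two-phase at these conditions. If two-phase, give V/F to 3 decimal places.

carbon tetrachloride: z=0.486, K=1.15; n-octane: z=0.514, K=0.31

ΣzᵢKᵢ = 0.718; Σzᵢ/Kᵢ = 2.081.
Since ΣzᵢKᵢ < 1 the mixture is below its bubble point — single liquid phase.

all liquid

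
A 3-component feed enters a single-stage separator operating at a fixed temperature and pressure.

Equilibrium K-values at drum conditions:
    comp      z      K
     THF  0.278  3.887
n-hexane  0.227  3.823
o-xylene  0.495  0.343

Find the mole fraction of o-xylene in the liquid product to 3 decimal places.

x_o-xylene = 0.813

Newton–Raphson from V/F = 0.5:
  V/F = 0.500: g = 0.1099, g' = -1.173 → V/F = 0.594
  V/F = 0.594: g = 0.0020, g' = -1.142 → V/F = 0.595
Converged at V/F = 0.595.
Compositions from xᵢ = zᵢ/(1+V/F(Kᵢ−1)), yᵢ = Kᵢxᵢ:
  THF: x = 0.102, y = 0.397
  n-hexane: x = 0.085, y = 0.324
  o-xylene: x = 0.813, y = 0.279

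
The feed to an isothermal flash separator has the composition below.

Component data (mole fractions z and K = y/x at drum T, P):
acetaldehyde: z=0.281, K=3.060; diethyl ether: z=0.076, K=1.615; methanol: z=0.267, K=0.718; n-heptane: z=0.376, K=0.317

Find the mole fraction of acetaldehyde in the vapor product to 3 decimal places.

y_acetaldehyde = 0.538

Let β = V/F and solve Σ zᵢ(Kᵢ−1)/(1+β(Kᵢ−1)) = 0.
Check two-phase: ΣzᵢKᵢ = 1.293 > 1 and Σzᵢ/Kᵢ = 1.697 > 1, so g(0) = 0.293 > 0 and g(1) = -0.697 < 0.
Newton iteration, β⁰ = 0.5:
  β = 0.500: g = -0.1567, g' = -0.739 → β = 0.288
  β = 0.288: g = 0.0014, g' = -0.787 → β = 0.290
Converged at β = 0.290.
Compositions from xᵢ = zᵢ/(1+β(Kᵢ−1)), yᵢ = Kᵢxᵢ:
  acetaldehyde: x = 0.176, y = 0.538
  diethyl ether: x = 0.065, y = 0.104
  methanol: x = 0.291, y = 0.209
  n-heptane: x = 0.469, y = 0.149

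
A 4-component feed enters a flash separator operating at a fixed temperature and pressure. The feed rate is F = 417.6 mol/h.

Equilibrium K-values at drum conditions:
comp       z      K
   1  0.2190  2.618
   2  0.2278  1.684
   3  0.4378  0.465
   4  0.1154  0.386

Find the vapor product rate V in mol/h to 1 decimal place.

V = 126.7 mol/h

Rachford–Rice: g(V/F) = Σ zᵢ(Kᵢ−1)/(1+V/F(Kᵢ−1)) = 0.
Check two-phase: ΣzᵢKᵢ = 1.2051 > 1 and Σzᵢ/Kᵢ = 1.4594 > 1, so g(0) = 0.2051 > 0 and g(1) = -0.4594 < 0.
Iterate (Newton) starting at V/F = 0.5:
  V/F = 0.5000: g = -0.11002, g' = -0.5585 → V/F = 0.3030
  V/F = 0.3030: g = 0.00024, g' = -0.5754 → V/F = 0.3034
Converged at V/F = 0.3034.
Then V = V/F·F = 0.3034·417.6 = 126.7 mol/h and L = F − V = 290.9 mol/h.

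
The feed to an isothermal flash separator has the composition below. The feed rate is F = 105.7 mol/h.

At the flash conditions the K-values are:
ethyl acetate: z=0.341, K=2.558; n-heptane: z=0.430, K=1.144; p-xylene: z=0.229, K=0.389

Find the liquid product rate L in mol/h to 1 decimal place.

Newton iteration, β⁰ = 0.39:
  β = 0.390: g = 0.2054, g' = -0.476 → β = 0.822
  β = 0.822: g = 0.0073, g' = -0.511 → β = 0.836
Converged at β = 0.836.
Then V = β·F = 0.8360·105.7 = 88.4 mol/h and L = F − V = 17.3 mol/h.

L = 17.3 mol/h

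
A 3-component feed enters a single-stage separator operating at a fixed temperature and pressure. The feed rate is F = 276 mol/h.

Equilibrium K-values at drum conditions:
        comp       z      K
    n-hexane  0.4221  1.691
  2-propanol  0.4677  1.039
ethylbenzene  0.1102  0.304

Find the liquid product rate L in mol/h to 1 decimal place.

L = 32.4 mol/h

Material balance + equilibrium reduce to Σ zᵢ(Kᵢ−1)/(1+V/F(Kᵢ−1)) = 0.
Check two-phase: ΣzᵢKᵢ = 1.2332 > 1 and Σzᵢ/Kᵢ = 1.0623 > 1, so g(0) = 0.2332 > 0 and g(1) = -0.0623 < 0.
Iterate (Newton) starting at V/F = 0.5:
  V/F = 0.5000: g = 0.11703, g' = -0.2376 → V/F = 0.9926
  V/F = 0.9926: g = -0.05751, g' = -0.6301 → V/F = 0.9013
  V/F = 0.9013: g = -0.00844, g' = -0.4615 → V/F = 0.8830
  V/F = 0.8830: g = -0.00022, g' = -0.4378 → V/F = 0.8825
Converged at V/F = 0.8825.
Then V = V/F·F = 0.8825·276 = 243.6 mol/h and L = F − V = 32.4 mol/h.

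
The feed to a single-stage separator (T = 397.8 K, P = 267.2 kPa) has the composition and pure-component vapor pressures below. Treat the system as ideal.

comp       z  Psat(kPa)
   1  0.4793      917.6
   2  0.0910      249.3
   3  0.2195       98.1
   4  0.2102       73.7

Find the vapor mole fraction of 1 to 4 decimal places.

y_1 = 0.6855

Raoult's law: Kᵢ = Pᵢˢᵃᵗ/P = Pᵢˢᵃᵗ/267.2.
  K_1 = 917.6/267.2 = 3.434132, K_2 = 249.3/267.2 = 0.933009, K_3 = 98.1/267.2 = 0.367141, K_4 = 73.7/267.2 = 0.275823
Rachford–Rice: g(ψ) = Σ zᵢ(Kᵢ−1)/(1+ψ(Kᵢ−1)) = 0.
g(0) = ΣzᵢKᵢ − 1 = 0.8694 and g(1) = 1 − Σzᵢ/Kᵢ = -0.5970, so a root lies in (0, 1).
Newton–Raphson from ψ = 0.61:
  ψ = 0.6100: g = -0.03577, g' = -1.0473 → ψ = 0.5758
  ψ = 0.5758: g = -0.00024, g' = -1.0348 → ψ = 0.5756
Converged at ψ = 0.5756.
Compositions from xᵢ = zᵢ/(1+ψ(Kᵢ−1)), yᵢ = Kᵢxᵢ:
  1: x = 0.1996, y = 0.6855
  2: x = 0.0946, y = 0.0883
  3: x = 0.3453, y = 0.1268
  4: x = 0.3605, y = 0.0994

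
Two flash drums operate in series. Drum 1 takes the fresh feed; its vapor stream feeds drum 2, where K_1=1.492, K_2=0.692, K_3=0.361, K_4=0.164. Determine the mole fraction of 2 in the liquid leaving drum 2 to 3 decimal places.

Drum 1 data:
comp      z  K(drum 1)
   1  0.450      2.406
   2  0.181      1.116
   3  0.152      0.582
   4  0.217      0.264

x_2 (drum 2) = 0.205

Drum 1:
Let ψ₁ = V/F and solve Σ zᵢ(Kᵢ−1)/(1+ψ₁(Kᵢ−1)) = 0.
Check two-phase: ΣzᵢKᵢ = 1.430 > 1 and Σzᵢ/Kᵢ = 1.432 > 1, so g(0) = 0.430 > 0 and g(1) = -0.432 < 0.
Iterate (Newton) starting at ψ₁ = 0.5:
  ψ₁ = 0.500: g = 0.0583, g' = -0.646 → ψ₁ = 0.590
  ψ₁ = 0.590: g = -0.0014, g' = -0.682 → ψ₁ = 0.588
Converged at ψ₁ = 0.588.
Drum-1 compositions:
  1: x = 0.246, y = 0.593
  2: x = 0.169, y = 0.189
  3: x = 0.202, y = 0.117
  4: x = 0.383, y = 0.101
Drum-2 feed = drum-1 vapor: z₂ = (0.5926, 0.1891, 0.1173, 0.1010).
Drum 2:
Newton iteration, ψ₂⁰ = 0.55:
  ψ₂ = 0.550: g = -0.1126, g' = -0.471 → ψ₂ = 0.311
  ψ₂ = 0.311: g = -0.0192, g' = -0.333 → ψ₂ = 0.253
  ψ₂ = 0.253: g = -0.0005, g' = -0.316 → ψ₂ = 0.252
Converged at ψ₂ = 0.252.
  1: x = 0.527, y = 0.787
  2: x = 0.205, y = 0.142
  3: x = 0.140, y = 0.050
  4: x = 0.128, y = 0.021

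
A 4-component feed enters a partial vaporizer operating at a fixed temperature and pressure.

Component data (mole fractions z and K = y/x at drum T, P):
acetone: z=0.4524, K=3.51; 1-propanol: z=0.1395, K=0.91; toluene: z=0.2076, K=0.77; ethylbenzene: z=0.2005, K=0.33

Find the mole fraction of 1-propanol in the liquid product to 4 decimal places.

Rachford–Rice: g(ψ) = Σ zᵢ(Kᵢ−1)/(1+ψ(Kᵢ−1)) = 0.
Check two-phase: ΣzᵢKᵢ = 1.9409 > 1 and Σzᵢ/Kᵢ = 1.1594 > 1, so g(0) = 0.9409 > 0 and g(1) = -0.1594 < 0.
Newton–Raphson from ψ = 0.5:
  ψ = 0.5000: g = 0.23445, g' = -0.7793 → ψ = 0.8009
  ψ = 0.8009: g = 0.01530, g' = -0.7515 → ψ = 0.8212
  ψ = 0.8212: g = -0.00015, g' = -0.7670 → ψ = 0.8210
Converged at ψ = 0.8210.
Compositions from xᵢ = zᵢ/(1+ψ(Kᵢ−1)), yᵢ = Kᵢxᵢ:
  acetone: x = 0.1478, y = 0.5188
  1-propanol: x = 0.1506, y = 0.1371
  toluene: x = 0.2559, y = 0.1971
  ethylbenzene: x = 0.4456, y = 0.1471

x_1-propanol = 0.1506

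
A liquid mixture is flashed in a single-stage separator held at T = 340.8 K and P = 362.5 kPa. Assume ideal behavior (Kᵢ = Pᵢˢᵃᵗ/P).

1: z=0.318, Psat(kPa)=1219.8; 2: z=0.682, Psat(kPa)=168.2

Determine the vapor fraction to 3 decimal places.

ψ = 0.305

Raoult's law: Kᵢ = Pᵢˢᵃᵗ/P = Pᵢˢᵃᵗ/362.5.
  K_1 = 1219.8/362.5 = 3.36497, K_2 = 168.2/362.5 = 0.46400
Rachford–Rice: g(ψ) = Σ zᵢ(Kᵢ−1)/(1+ψ(Kᵢ−1)) = 0.
Feasibility: ΣzᵢKᵢ = 1.387, Σzᵢ/Kᵢ = 1.564 — both > 1, two phases present.
Newton iteration, ψ⁰ = 0.64:
  ψ = 0.640: g = -0.2572, g' = -0.735 → ψ = 0.290
  ψ = 0.290: g = 0.0130, g' = -0.900 → ψ = 0.305
Converged at ψ = 0.305.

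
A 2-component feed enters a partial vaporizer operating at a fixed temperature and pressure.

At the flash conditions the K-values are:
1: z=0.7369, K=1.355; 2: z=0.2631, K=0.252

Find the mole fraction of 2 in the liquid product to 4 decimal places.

x_2 = 0.3218

Rachford–Rice: g(ψ) = Σ zᵢ(Kᵢ−1)/(1+ψ(Kᵢ−1)) = 0.
g(0) = ΣzᵢKᵢ − 1 = 0.0648 and g(1) = 1 − Σzᵢ/Kᵢ = -0.5879, so a root lies in (0, 1).
Iterate (Newton) starting at ψ = 0.56:
  ψ = 0.5600: g = -0.12044, g' = -0.5005 → ψ = 0.3194
  ψ = 0.3194: g = -0.02361, g' = -0.3290 → ψ = 0.2476
  ψ = 0.2476: g = -0.00108, g' = -0.3002 → ψ = 0.2440
Converged at ψ = 0.2440.
Compositions from xᵢ = zᵢ/(1+ψ(Kᵢ−1)), yᵢ = Kᵢxᵢ:
  1: x = 0.6782, y = 0.9189
  2: x = 0.3218, y = 0.0811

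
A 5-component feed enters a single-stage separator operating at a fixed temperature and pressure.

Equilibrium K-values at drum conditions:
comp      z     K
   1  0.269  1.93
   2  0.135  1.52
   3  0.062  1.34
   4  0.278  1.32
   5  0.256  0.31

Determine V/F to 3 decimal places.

V/F = 0.610

Material balance + equilibrium reduce to Σ zᵢ(Kᵢ−1)/(1+V/F(Kᵢ−1)) = 0.
g(0) = ΣzᵢKᵢ − 1 = 0.254 and g(1) = 1 − Σzᵢ/Kᵢ = -0.311, so a root lies in (0, 1).
Iterate (Newton) starting at V/F = 0.5:
  V/F = 0.500: g = 0.0515, g' = -0.442 → V/F = 0.617
  V/F = 0.617: g = -0.0035, g' = -0.509 → V/F = 0.610
Converged at V/F = 0.610.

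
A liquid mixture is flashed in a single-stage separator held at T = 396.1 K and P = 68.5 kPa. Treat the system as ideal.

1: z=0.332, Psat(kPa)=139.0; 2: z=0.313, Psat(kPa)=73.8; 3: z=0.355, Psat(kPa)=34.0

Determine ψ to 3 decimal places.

Raoult's law: Kᵢ = Pᵢˢᵃᵗ/P = Pᵢˢᵃᵗ/68.5.
  K_1 = 139.0/68.5 = 2.02920, K_2 = 73.8/68.5 = 1.07737, K_3 = 34.0/68.5 = 0.49635
Let ψ = V/F and solve Σ zᵢ(Kᵢ−1)/(1+ψ(Kᵢ−1)) = 0.
g(0) = ΣzᵢKᵢ − 1 = 0.187 and g(1) = 1 − Σzᵢ/Kᵢ = -0.169, so a root lies in (0, 1).
Newton iteration, ψ⁰ = 0.5:
  ψ = 0.500: g = 0.0099, g' = -0.316 → ψ = 0.531
Converged at ψ = 0.531.

ψ = 0.531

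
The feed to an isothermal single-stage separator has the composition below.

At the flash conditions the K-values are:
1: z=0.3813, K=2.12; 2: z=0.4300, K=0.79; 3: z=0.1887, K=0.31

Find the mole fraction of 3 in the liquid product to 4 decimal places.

x_3 = 0.2707

Newton iteration, ψ⁰ = 0.57:
  ψ = 0.5700: g = -0.05653, g' = -0.4467 → ψ = 0.4435
  ψ = 0.4435: g = -0.00184, g' = -0.4231 → ψ = 0.4391
Converged at ψ = 0.4391.
Compositions from xᵢ = zᵢ/(1+ψ(Kᵢ−1)), yᵢ = Kᵢxᵢ:
  1: x = 0.2556, y = 0.5419
  2: x = 0.4737, y = 0.3742
  3: x = 0.2707, y = 0.0839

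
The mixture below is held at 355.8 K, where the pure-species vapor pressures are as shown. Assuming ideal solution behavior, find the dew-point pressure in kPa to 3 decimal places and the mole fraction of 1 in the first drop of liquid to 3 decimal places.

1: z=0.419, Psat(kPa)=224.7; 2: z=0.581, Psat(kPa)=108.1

At the dew point ψ → 1, so Σzᵢ/Kᵢ = 1 with Kᵢ = Pᵢˢᵃᵗ/P ⇒ 1/P = Σzᵢ/Pᵢˢᵃᵗ.
1/P = 0.419/224.7 + 0.581/108.1 = 0.007239 ⇒ P = 138.134 kPa
xᵢ = zᵢP/Pᵢˢᵃᵗ ⇒ x_1 = 0.419·138.134/224.7 = 0.258

Pdew = 138.134 kPa, x_1 = 0.258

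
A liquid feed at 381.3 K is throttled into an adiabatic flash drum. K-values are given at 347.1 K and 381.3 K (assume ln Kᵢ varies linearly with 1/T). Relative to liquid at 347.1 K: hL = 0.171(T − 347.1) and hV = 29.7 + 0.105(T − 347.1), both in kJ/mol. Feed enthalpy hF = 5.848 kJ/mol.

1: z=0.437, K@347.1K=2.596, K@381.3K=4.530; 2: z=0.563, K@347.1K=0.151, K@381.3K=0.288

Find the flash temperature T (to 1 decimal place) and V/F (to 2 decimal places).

Adiabatic flash: solve Rachford–Rice at each trial T, then check hF = ψ·hV(T) + (1−ψ)·hL(T).
  T = 347.1 K: K = (2.596, 0.151), RR gives ψ = 0.162, H_out = 4.810 kJ/mol
  T = 381.3 K: K = (4.530, 0.288), RR gives ψ = 0.454, H_out = 18.315 kJ/mol
  T = 364.2 K: K = (3.474, 0.212), RR gives ψ = 0.327, H_out = 12.262 kJ/mol
  T = 355.6 K: K = (3.011, 0.179), RR gives ψ = 0.253, H_out = 8.813 kJ/mol
  T = 351.4 K: K = (2.801, 0.165), RR gives ψ = 0.211, H_out = 6.932 kJ/mol
  T = 349.2 K: K = (2.695, 0.158), RR gives ψ = 0.187, H_out = 5.875 kJ/mol
Linear interpolation between T = 347.1 (H_out = 4.810) and T = 349.2 (H_out = 5.875) on hF = 5.848 gives T ≈ 349.1 K, at which ψ = 0.19.

T = 349.1 K, V/F = 0.19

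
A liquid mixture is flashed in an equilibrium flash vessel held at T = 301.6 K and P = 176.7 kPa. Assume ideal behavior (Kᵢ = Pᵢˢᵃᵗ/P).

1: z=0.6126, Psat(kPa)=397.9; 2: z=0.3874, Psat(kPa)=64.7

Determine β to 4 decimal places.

Raoult's law: Kᵢ = Pᵢˢᵃᵗ/P = Pᵢˢᵃᵗ/176.7.
  K_1 = 397.9/176.7 = 2.251839, K_2 = 64.7/176.7 = 0.366157
Material balance + equilibrium reduce to Σ zᵢ(Kᵢ−1)/(1+β(Kᵢ−1)) = 0.
Check two-phase: ΣzᵢKᵢ = 1.5213 > 1 and Σzᵢ/Kᵢ = 1.3301 > 1, so g(0) = 0.5213 > 0 and g(1) = -0.3301 < 0.
Binary case is linear: z₁(K₁−1)(1+β(K₂−1)) + z₂(K₂−1)(1+β(K₁−1)) = 0
⇒ β = [z₁(K₁−1)+z₂(K₂−1)] / [−(K₁−1)(K₂−1)] = 0.52133/0.79347 = 0.6570

β = 0.6570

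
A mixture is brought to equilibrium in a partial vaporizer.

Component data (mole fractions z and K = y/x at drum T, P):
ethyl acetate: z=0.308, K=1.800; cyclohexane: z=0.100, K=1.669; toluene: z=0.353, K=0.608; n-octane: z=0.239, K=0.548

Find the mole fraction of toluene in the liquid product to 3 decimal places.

x_toluene = 0.384

Rachford–Rice: g(V/F) = Σ zᵢ(Kᵢ−1)/(1+V/F(Kᵢ−1)) = 0.
Feasibility: ΣzᵢKᵢ = 1.067, Σzᵢ/Kᵢ = 1.248 — both > 1, two phases present.
Iterate (Newton) starting at V/F = 0.51:
  V/F = 0.510: g = -0.0885, g' = -0.292 → V/F = 0.207
  V/F = 0.207: g = 0.0005, g' = -0.303 → V/F = 0.208
Converged at V/F = 0.208.
Compositions from xᵢ = zᵢ/(1+V/F(Kᵢ−1)), yᵢ = Kᵢxᵢ:
  ethyl acetate: x = 0.264, y = 0.475
  cyclohexane: x = 0.088, y = 0.146
  toluene: x = 0.384, y = 0.234
  n-octane: x = 0.264, y = 0.145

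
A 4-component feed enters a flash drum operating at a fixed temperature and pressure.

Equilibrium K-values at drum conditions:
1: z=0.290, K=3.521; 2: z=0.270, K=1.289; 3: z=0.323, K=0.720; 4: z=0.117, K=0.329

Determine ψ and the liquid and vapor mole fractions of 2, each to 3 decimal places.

Rachford–Rice: g(ψ) = Σ zᵢ(Kᵢ−1)/(1+ψ(Kᵢ−1)) = 0.
g(0) = ΣzᵢKᵢ − 1 = 0.640 and g(1) = 1 − Σzᵢ/Kᵢ = -0.096, so a root lies in (0, 1).
Newton–Raphson from ψ = 0.36:
  ψ = 0.360: g = 0.2498, g' = -0.648 → ψ = 0.746
  ψ = 0.746: g = 0.0467, g' = -0.489 → ψ = 0.841
  ψ = 0.841: g = -0.0014, g' = -0.525 → ψ = 0.838
Converged at ψ = 0.838.
Compositions from xᵢ = zᵢ/(1+ψ(Kᵢ−1)), yᵢ = Kᵢxᵢ:
  1: x = 0.093, y = 0.328
  2: x = 0.217, y = 0.280
  3: x = 0.422, y = 0.304
  4: x = 0.267, y = 0.088

ψ = 0.838, x_2 = 0.217, y_2 = 0.280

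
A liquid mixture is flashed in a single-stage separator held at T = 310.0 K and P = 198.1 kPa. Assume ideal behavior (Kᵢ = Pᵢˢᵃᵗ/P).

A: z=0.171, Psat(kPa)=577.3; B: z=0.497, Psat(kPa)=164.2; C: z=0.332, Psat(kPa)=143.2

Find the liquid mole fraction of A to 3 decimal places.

x_A = 0.101

Raoult's law: Kᵢ = Pᵢˢᵃᵗ/P = Pᵢˢᵃᵗ/198.1.
  K_A = 577.3/198.1 = 2.91418, K_B = 164.2/198.1 = 0.82887, K_C = 143.2/198.1 = 0.72287
Rachford–Rice: g(V/F) = Σ zᵢ(Kᵢ−1)/(1+V/F(Kᵢ−1)) = 0.
Check two-phase: ΣzᵢKᵢ = 1.150 > 1 and Σzᵢ/Kᵢ = 1.118 > 1, so g(0) = 0.150 > 0 and g(1) = -0.118 < 0.
Newton iteration, V/F⁰ = 0.5:
  V/F = 0.500: g = -0.0326, g' = -0.215 → V/F = 0.349
  V/F = 0.349: g = 0.0040, g' = -0.273 → V/F = 0.363
  V/F = 0.363: g = 0.0001, g' = -0.266 → V/F = 0.364
Converged at V/F = 0.364.
Compositions from xᵢ = zᵢ/(1+V/F(Kᵢ−1)), yᵢ = Kᵢxᵢ:
  A: x = 0.101, y = 0.294
  B: x = 0.530, y = 0.439
  C: x = 0.369, y = 0.267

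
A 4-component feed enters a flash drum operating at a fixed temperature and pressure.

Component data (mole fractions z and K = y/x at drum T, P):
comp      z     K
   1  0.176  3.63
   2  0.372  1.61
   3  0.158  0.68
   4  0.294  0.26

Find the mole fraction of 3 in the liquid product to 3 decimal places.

x_3 = 0.185

Rachford–Rice: g(ψ) = Σ zᵢ(Kᵢ−1)/(1+ψ(Kᵢ−1)) = 0.
g(0) = ΣzᵢKᵢ − 1 = 0.422 and g(1) = 1 − Σzᵢ/Kᵢ = -0.643, so a root lies in (0, 1).
Iterate (Newton) starting at ψ = 0.5:
  ψ = 0.500: g = -0.0317, g' = -0.737 → ψ = 0.457
Converged at ψ = 0.457.
Compositions from xᵢ = zᵢ/(1+ψ(Kᵢ−1)), yᵢ = Kᵢxᵢ:
  1: x = 0.080, y = 0.290
  2: x = 0.291, y = 0.468
  3: x = 0.185, y = 0.126
  4: x = 0.444, y = 0.115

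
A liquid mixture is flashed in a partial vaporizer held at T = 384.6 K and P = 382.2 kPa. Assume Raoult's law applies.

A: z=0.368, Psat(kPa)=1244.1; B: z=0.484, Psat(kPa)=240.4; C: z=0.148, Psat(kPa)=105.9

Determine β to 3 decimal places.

β = 0.503

Raoult's law: Kᵢ = Pᵢˢᵃᵗ/P = Pᵢˢᵃᵗ/382.2.
  K_A = 1244.1/382.2 = 3.25510, K_B = 240.4/382.2 = 0.62899, K_C = 105.9/382.2 = 0.27708
Material balance + equilibrium reduce to Σ zᵢ(Kᵢ−1)/(1+β(Kᵢ−1)) = 0.
g(0) = ΣzᵢKᵢ − 1 = 0.543 and g(1) = 1 − Σzᵢ/Kᵢ = -0.417, so a root lies in (0, 1).
Iterate (Newton) starting at β = 0.5:
  β = 0.500: g = 0.0020, g' = -0.704 → β = 0.503
Converged at β = 0.503.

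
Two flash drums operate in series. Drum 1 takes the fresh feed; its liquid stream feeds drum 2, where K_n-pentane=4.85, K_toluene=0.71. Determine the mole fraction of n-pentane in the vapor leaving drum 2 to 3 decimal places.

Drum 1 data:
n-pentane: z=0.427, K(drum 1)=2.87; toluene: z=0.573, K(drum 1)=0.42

y_n-pentane (drum 2) = 0.340

Drum 1:
Material balance + equilibrium reduce to Σ zᵢ(Kᵢ−1)/(1+ψ₁(Kᵢ−1)) = 0.
g(0) = ΣzᵢKᵢ − 1 = 0.466 and g(1) = 1 − Σzᵢ/Kᵢ = -0.513, so a root lies in (0, 1).
Iterate (Newton) starting at ψ₁ = 0.46:
  ψ₁ = 0.460: g = -0.0240, g' = -0.790 → ψ₁ = 0.430
Converged at ψ₁ = 0.430.
Drum-1 compositions:
  n-pentane: x = 0.237, y = 0.679
  toluene: x = 0.763, y = 0.321
Drum-2 feed = drum-1 liquid: z₂ = (0.2367, 0.7633).
Drum 2:
Let ψ₂ = V/F and solve Σ zᵢ(Kᵢ−1)/(1+ψ₂(Kᵢ−1)) = 0.
Feasibility: ΣzᵢKᵢ = 1.690, Σzᵢ/Kᵢ = 1.124 — both > 1, two phases present.
Iterate (Newton) starting at ψ₂ = 0.5:
  ψ₂ = 0.500: g = 0.0527, g' = -0.498 → ψ₂ = 0.606
  ψ₂ = 0.606: g = 0.0050, g' = -0.410 → ψ₂ = 0.618
Converged at ψ₂ = 0.618.
  n-pentane: x = 0.070, y = 0.340
  toluene: x = 0.930, y = 0.660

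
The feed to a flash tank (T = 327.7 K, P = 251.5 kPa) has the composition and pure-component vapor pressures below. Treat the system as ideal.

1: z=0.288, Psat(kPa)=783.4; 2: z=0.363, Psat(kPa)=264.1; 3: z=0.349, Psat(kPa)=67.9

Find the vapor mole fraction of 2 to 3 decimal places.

Raoult's law: Kᵢ = Pᵢˢᵃᵗ/P = Pᵢˢᵃᵗ/251.5.
  K_1 = 783.4/251.5 = 3.11491, K_2 = 264.1/251.5 = 1.05010, K_3 = 67.9/251.5 = 0.26998
Rachford–Rice: g(ψ) = Σ zᵢ(Kᵢ−1)/(1+ψ(Kᵢ−1)) = 0.
g(0) = ΣzᵢKᵢ − 1 = 0.373 and g(1) = 1 − Σzᵢ/Kᵢ = -0.731, so a root lies in (0, 1).
Iterate (Newton) starting at ψ = 0.5:
  ψ = 0.500: g = -0.0874, g' = -0.766 → ψ = 0.386
  ψ = 0.386: g = -0.0015, g' = -0.752 → ψ = 0.384
Converged at ψ = 0.384.
Compositions from xᵢ = zᵢ/(1+ψ(Kᵢ−1)), yᵢ = Kᵢxᵢ:
  1: x = 0.159, y = 0.495
  2: x = 0.356, y = 0.374
  3: x = 0.485, y = 0.131

y_2 = 0.374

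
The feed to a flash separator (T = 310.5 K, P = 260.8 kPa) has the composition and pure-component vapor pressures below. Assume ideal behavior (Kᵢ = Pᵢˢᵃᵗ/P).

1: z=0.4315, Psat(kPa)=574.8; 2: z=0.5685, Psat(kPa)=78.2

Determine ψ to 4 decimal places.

Raoult's law: Kᵢ = Pᵢˢᵃᵗ/P = Pᵢˢᵃᵗ/260.8.
  K_1 = 574.8/260.8 = 2.203988, K_2 = 78.2/260.8 = 0.299847
Material balance + equilibrium reduce to Σ zᵢ(Kᵢ−1)/(1+ψ(Kᵢ−1)) = 0.
Feasibility: ΣzᵢKᵢ = 1.1215, Σzᵢ/Kᵢ = 2.0918 — both > 1, two phases present.
Binary case is linear: z₁(K₁−1)(1+ψ(K₂−1)) + z₂(K₂−1)(1+ψ(K₁−1)) = 0
⇒ ψ = [z₁(K₁−1)+z₂(K₂−1)] / [−(K₁−1)(K₂−1)] = 0.12148/0.84298 = 0.1441

ψ = 0.1441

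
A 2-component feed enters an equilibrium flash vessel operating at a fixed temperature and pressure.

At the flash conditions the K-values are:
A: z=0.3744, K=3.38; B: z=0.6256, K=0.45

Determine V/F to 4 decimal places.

Rachford–Rice: g(V/F) = Σ zᵢ(Kᵢ−1)/(1+V/F(Kᵢ−1)) = 0.
Check two-phase: ΣzᵢKᵢ = 1.5470 > 1 and Σzᵢ/Kᵢ = 1.5010 > 1, so g(0) = 0.5470 > 0 and g(1) = -0.5010 < 0.
Newton iteration, V/F⁰ = 0.5:
  V/F = 0.5000: g = -0.06771, g' = -0.8022 → V/F = 0.4156
  V/F = 0.4156: g = 0.00194, g' = -0.8540 → V/F = 0.4179
Converged at V/F = 0.4179.

V/F = 0.4179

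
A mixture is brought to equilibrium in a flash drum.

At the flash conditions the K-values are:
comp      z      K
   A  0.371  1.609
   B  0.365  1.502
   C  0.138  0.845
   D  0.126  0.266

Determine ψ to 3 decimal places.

ψ = 0.861

Iterate (Newton) starting at ψ = 0.69:
  ψ = 0.690: g = 0.0838, g' = -0.402 → ψ = 0.899
  ψ = 0.899: g = -0.0243, g' = -0.692 → ψ = 0.864
  ψ = 0.864: g = -0.0014, g' = -0.615 → ψ = 0.861
Converged at ψ = 0.861.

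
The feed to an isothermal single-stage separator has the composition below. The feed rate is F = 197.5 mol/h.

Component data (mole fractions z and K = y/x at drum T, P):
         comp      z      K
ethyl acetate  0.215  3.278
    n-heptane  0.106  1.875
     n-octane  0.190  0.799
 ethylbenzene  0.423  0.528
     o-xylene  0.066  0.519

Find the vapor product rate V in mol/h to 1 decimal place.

Material balance + equilibrium reduce to Σ zᵢ(Kᵢ−1)/(1+ψ(Kᵢ−1)) = 0.
Feasibility: ΣzᵢKᵢ = 1.313, Σzᵢ/Kᵢ = 1.288 — both > 1, two phases present.
Newton iteration, ψ⁰ = 0.56:
  ψ = 0.560: g = -0.0804, g' = -0.464 → ψ = 0.387
  ψ = 0.387: g = 0.0050, g' = -0.534 → ψ = 0.396
Converged at ψ = 0.396.
Then V = ψ·F = 0.3962·197.5 = 78.3 mol/h and L = F − V = 119.2 mol/h.

V = 78.3 mol/h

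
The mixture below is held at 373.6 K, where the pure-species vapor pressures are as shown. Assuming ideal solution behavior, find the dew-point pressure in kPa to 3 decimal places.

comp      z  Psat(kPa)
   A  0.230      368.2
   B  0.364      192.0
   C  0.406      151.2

At the dew point ψ → 1, so Σzᵢ/Kᵢ = 1 with Kᵢ = Pᵢˢᵃᵗ/P ⇒ 1/P = Σzᵢ/Pᵢˢᵃᵗ.
1/P = 0.230/368.2 + 0.364/192.0 + 0.406/151.2 = 0.005206 ⇒ P = 192.098 kPa

Pdew = 192.098 kPa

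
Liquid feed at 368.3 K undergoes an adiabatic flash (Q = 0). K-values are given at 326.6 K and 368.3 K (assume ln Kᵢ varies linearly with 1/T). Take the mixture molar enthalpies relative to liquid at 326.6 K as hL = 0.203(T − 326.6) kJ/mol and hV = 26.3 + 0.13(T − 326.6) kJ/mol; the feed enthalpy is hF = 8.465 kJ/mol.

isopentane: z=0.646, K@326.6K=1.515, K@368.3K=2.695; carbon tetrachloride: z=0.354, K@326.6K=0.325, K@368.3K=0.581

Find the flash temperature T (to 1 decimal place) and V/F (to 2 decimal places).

Adiabatic flash: solve Rachford–Rice at each trial T, then check hF = ψ·hV(T) + (1−ψ)·hL(T).
  T = 326.6 K: K = (1.515, 0.325), RR gives ψ = 0.270, H_out = 7.092 kJ/mol
  T = 368.3 K: K = (2.695, 0.581), RR gives ψ = 1.000, H_out = 31.721 kJ/mol
  T = 347.5 K: K = (2.057, 0.442), RR gives ψ = 0.824, H_out = 24.654 kJ/mol
  T = 337.1 K: K = (1.775, 0.381), RR gives ψ = 0.587, H_out = 17.131 kJ/mol
  T = 331.9 K: K = (1.643, 0.353), RR gives ψ = 0.448, H_out = 12.677 kJ/mol
  T = 329.2 K: K = (1.577, 0.338), RR gives ψ = 0.363, H_out = 10.008 kJ/mol
  T = 327.9 K: K = (1.546, 0.332), RR gives ψ = 0.318, H_out = 8.599 kJ/mol
Linear interpolation between T = 326.6 (H_out = 7.092) and T = 327.9 (H_out = 8.599) on hF = 8.465 gives T ≈ 327.8 K, at which ψ = 0.31.

T = 327.8 K, V/F = 0.31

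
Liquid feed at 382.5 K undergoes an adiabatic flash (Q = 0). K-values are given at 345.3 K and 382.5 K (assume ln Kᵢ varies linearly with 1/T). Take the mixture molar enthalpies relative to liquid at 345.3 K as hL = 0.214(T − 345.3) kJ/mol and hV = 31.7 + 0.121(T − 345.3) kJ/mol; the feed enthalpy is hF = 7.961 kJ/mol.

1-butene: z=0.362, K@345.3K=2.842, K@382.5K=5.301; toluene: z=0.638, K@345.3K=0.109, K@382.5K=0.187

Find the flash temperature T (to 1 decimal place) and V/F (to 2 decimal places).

Adiabatic flash: solve Rachford–Rice at each trial T, then check hF = ψ·hV(T) + (1−ψ)·hL(T).
  T = 345.3 K: K = (2.842, 0.109), RR gives ψ = 0.060, H_out = 1.900 kJ/mol
  T = 382.5 K: K = (5.301, 0.187), RR gives ψ = 0.297, H_out = 16.346 kJ/mol
  T = 363.9 K: K = (3.944, 0.145), RR gives ψ = 0.207, H_out = 10.170 kJ/mol
  T = 354.6 K: K = (3.362, 0.126), RR gives ψ = 0.144, H_out = 6.435 kJ/mol
  T = 359.2 K: K = (3.642, 0.135), RR gives ψ = 0.177, H_out = 8.359 kJ/mol
  T = 356.9 K: K = (3.500, 0.131), RR gives ψ = 0.161, H_out = 7.418 kJ/mol
Linear interpolation between T = 356.9 (H_out = 7.418) and T = 359.2 (H_out = 8.359) on hF = 7.961 gives T ≈ 358.2 K, at which ψ = 0.17.

T = 358.2 K, V/F = 0.17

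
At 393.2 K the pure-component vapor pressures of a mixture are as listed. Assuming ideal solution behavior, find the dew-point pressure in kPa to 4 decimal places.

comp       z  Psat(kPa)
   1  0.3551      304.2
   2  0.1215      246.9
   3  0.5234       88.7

Pdew = 132.2714 kPa

At the dew point ψ → 1, so Σzᵢ/Kᵢ = 1 with Kᵢ = Pᵢˢᵃᵗ/P ⇒ 1/P = Σzᵢ/Pᵢˢᵃᵗ.
1/P = 0.3551/304.2 + 0.1215/246.9 + 0.5234/88.7 = 0.0075602 ⇒ P = 132.2714 kPa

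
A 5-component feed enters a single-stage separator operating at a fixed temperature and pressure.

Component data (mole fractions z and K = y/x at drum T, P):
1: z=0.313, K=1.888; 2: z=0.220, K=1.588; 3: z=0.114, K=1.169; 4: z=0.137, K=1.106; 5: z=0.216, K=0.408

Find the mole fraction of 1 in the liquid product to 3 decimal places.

Rachford–Rice: g(ψ) = Σ zᵢ(Kᵢ−1)/(1+ψ(Kᵢ−1)) = 0.
Check two-phase: ΣzᵢKᵢ = 1.313 > 1 and Σzᵢ/Kᵢ = 1.055 > 1, so g(0) = 0.313 > 0 and g(1) = -0.055 < 0.
Newton–Raphson from ψ = 0.48:
  ψ = 0.480: g = 0.1488, g' = -0.320 → ψ = 0.946
  ψ = 0.946: g = -0.0265, g' = -0.499 → ψ = 0.893
  ψ = 0.893: g = -0.0012, g' = -0.454 → ψ = 0.890
Converged at ψ = 0.890.
Compositions from xᵢ = zᵢ/(1+ψ(Kᵢ−1)), yᵢ = Kᵢxᵢ:
  1: x = 0.175, y = 0.330
  2: x = 0.144, y = 0.229
  3: x = 0.099, y = 0.116
  4: x = 0.125, y = 0.138
  5: x = 0.456, y = 0.186

x_1 = 0.175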